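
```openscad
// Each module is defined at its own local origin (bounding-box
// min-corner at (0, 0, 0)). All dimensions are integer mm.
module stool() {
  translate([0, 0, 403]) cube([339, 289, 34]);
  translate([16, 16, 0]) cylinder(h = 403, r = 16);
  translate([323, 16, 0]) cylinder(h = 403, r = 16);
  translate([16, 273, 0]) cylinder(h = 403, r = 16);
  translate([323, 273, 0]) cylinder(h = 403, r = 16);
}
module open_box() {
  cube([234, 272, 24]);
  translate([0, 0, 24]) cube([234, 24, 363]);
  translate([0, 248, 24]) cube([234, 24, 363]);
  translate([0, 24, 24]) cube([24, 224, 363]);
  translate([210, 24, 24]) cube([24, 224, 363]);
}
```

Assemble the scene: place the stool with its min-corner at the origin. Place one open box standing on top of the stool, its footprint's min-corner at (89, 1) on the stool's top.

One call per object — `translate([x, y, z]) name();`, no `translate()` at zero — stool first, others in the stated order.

stool();
translate([89, 1, 437]) open_box();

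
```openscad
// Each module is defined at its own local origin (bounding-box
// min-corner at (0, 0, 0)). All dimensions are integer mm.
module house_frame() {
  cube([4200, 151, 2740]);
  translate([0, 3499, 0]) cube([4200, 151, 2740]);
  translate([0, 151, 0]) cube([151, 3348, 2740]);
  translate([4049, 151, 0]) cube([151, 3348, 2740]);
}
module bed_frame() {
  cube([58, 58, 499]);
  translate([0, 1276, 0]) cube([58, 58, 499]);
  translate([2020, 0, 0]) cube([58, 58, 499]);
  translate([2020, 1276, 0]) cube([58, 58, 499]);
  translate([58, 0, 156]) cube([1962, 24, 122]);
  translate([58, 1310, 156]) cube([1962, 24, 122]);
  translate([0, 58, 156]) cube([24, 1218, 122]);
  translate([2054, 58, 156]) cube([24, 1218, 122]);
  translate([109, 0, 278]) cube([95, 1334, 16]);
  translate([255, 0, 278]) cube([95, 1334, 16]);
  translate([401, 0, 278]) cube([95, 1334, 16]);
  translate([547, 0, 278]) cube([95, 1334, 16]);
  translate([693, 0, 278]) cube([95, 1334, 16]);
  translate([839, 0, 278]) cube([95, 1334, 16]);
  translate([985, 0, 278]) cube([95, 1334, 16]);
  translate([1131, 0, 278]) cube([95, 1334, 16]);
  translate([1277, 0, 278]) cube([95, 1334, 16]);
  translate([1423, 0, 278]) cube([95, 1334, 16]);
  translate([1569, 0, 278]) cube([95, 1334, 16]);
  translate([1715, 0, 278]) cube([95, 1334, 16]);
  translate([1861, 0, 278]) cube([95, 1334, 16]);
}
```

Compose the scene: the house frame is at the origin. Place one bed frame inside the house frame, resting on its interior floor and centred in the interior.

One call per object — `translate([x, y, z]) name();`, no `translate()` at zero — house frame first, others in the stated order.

house_frame();
translate([1061, 1158, 0]) bed_frame();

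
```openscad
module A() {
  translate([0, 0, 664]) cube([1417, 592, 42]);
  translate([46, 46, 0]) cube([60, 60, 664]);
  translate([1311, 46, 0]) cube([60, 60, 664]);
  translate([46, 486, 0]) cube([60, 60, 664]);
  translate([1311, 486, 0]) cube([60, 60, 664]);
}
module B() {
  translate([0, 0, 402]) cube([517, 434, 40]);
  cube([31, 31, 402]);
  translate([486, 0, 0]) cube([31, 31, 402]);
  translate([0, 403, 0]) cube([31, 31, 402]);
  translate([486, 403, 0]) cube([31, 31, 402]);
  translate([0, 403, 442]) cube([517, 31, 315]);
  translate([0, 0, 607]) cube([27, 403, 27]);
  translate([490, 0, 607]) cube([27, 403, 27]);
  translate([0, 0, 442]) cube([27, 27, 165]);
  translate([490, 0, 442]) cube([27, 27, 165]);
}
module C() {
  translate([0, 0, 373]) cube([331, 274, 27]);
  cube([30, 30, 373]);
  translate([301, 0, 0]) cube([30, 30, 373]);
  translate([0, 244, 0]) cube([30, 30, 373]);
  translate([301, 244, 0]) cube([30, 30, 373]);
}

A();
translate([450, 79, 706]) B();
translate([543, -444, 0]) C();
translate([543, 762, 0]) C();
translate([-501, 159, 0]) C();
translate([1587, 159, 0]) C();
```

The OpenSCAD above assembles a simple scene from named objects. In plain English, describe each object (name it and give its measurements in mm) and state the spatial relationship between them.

A is a rectangular dining table. The top is 1417×592×42 mm with its upper surface at z = 706 mm. It stands on four 60×60 mm square legs, each inset 46 mm from the nearest pair of top edges, running from the floor to the underside of the top.

B is a chair: 517×434 mm seat, 40 mm thick, top at z = 442 mm, on four 31 mm square corner legs flush with the seat edges. A 31 mm thick backrest slab spans the full seat width, extending 315 mm above the seat top, its back face flush with the seat's +y edge. Two armrests of 27×27 mm section run along each side from the seat's front edge to the front of the backrest, top faces 192 mm above the seat top and outer faces flush with the seat's x-edges; a 27×27 mm post under the front of each armrest stands on the seat at the front corner.

C is a four-legged stool. The seat is a 331×274×27 mm slab whose top surface is at z = 400 mm; four square legs, each 30×30 mm in cross-section, run from the floor (z = 0) to the underside of the seat, each flush with a corner of the seat.

The chair is on top of the table, centred. Four stools sit around the table at the −y, +y, −x, +x sides.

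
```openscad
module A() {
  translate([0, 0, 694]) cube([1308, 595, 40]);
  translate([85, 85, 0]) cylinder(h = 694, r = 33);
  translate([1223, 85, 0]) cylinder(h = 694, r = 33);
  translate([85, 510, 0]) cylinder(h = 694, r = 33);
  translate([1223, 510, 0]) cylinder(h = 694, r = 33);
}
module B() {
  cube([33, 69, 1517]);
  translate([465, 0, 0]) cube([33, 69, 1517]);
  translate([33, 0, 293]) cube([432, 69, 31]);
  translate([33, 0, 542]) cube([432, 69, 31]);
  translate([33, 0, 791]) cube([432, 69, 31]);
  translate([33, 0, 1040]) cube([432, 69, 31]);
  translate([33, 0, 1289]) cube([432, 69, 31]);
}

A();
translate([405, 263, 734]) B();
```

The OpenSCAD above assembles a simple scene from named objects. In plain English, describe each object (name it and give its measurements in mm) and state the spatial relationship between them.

A is a rectangular dining table. The top is 1308×595×40 mm with its upper surface at z = 734 mm. It stands on four round legs of 66 mm diameter, each leg's bounding box inset 52 mm from the nearest pair of top edges, running from the floor to the underside of the top.

B is a wooden ladder with two side rails of 33×69 mm section and 1517 mm height, set 498 mm apart overall. Between them run 5 rectangular rungs (69 mm deep, 31 mm thick), front faces flush with the rails' −y face. The bottom of the first rung is 293 mm above the floor and each subsequent rung is 249 mm higher than the one below.

The ladder is on top of the table, centred.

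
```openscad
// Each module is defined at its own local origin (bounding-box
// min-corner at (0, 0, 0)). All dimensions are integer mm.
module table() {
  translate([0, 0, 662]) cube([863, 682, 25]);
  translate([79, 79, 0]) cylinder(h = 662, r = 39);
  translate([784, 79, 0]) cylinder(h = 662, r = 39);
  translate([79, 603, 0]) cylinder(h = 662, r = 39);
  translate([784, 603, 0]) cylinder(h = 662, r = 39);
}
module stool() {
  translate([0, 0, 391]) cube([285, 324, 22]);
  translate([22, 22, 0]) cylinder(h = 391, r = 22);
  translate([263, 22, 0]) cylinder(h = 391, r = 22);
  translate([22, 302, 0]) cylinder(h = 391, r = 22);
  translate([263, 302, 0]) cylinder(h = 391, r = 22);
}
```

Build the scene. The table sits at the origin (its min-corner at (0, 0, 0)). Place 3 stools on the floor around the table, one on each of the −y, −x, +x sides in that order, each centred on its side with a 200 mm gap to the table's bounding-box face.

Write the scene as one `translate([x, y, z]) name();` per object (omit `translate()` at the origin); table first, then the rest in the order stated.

table();
translate([289, -524, 0]) stool();
translate([-485, 179, 0]) stool();
translate([1063, 179, 0]) stool();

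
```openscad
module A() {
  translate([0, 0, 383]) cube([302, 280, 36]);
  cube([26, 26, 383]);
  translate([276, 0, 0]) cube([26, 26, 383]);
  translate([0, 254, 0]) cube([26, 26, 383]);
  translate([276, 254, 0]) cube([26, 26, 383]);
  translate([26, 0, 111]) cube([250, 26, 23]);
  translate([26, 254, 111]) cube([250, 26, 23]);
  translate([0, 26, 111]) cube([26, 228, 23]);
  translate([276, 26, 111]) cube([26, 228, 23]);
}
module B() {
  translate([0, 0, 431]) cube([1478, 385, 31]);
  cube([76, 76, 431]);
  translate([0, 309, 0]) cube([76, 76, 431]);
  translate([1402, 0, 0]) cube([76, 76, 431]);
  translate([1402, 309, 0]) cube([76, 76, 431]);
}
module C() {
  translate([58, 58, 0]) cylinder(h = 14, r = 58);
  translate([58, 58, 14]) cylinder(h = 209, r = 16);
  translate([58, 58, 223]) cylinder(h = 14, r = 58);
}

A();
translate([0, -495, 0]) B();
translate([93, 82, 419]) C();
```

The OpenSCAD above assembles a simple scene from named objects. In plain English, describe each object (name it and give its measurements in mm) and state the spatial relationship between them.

A is a four-legged stool. The seat is a 302×280×36 mm slab whose top surface is at z = 419 mm; four square legs, each 26×26 mm in cross-section, run from the floor (z = 0) to the underside of the seat, each flush with a corner of the seat. Four stretchers, 26 mm wide and 23 mm tall, connect adjacent legs with their undersides at z = 111 mm, each running between the inner faces of the legs it joins and aligned with the legs' outer faces on the other axis.

B is a bench: a 1478×385 mm seat slab, 31 mm thick, top at z = 462 mm, on four 76×76 mm square legs flush with the seat corners and standing on z = 0.

C is a spool: two coaxial disc flanges of radius 58 mm and thickness 14 mm, joined by a core cylinder of radius 16 mm and height 209 mm. The lower flange rests on z = 0 and the three cylinders share a vertical axis.

The bench is on the floor beside the stool on its −y side. The spool is on top of the stool, centred.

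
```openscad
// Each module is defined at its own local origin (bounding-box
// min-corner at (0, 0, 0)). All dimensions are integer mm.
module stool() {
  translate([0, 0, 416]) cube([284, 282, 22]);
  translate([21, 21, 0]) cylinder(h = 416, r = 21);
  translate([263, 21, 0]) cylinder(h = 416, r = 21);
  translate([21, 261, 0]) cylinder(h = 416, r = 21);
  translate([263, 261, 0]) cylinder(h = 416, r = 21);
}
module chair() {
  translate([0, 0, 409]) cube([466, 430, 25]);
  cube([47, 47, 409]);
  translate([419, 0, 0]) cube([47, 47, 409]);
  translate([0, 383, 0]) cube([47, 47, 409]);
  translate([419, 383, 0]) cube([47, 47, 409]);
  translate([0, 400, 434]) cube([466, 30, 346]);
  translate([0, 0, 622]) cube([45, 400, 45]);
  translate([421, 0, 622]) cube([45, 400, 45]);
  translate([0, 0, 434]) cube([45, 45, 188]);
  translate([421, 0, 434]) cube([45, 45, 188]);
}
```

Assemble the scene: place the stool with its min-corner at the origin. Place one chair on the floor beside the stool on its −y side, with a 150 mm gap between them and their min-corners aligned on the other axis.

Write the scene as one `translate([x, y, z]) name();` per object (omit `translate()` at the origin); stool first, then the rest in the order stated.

stool();
translate([0, -580, 0]) chair();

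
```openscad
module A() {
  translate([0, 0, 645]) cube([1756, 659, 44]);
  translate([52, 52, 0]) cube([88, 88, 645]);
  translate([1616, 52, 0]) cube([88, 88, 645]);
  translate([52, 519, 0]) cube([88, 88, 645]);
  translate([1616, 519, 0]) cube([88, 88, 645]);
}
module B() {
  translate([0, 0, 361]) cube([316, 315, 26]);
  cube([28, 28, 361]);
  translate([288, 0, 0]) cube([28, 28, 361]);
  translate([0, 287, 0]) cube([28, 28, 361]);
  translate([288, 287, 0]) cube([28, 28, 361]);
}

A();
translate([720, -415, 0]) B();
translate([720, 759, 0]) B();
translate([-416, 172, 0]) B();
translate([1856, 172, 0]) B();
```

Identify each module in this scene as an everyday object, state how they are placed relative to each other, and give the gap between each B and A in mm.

Each stool's nearest face is 100 mm from the table's bounding box.

A is a table. B is a stool. Four stools sit around the table at the −y, +y, −x, +x sides. The gap between each stool and the table is 100 mm.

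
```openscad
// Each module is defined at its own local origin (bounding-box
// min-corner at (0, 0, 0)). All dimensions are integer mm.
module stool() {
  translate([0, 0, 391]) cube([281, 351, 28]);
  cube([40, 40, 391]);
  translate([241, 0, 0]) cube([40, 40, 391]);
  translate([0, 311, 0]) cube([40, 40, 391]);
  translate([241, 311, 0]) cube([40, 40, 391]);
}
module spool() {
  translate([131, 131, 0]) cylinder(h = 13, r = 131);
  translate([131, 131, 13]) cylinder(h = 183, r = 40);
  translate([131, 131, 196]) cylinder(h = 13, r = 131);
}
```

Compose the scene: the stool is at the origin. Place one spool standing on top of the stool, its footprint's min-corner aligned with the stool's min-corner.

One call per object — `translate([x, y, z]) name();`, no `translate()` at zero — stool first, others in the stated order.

stool();
translate([0, 0, 419]) spool();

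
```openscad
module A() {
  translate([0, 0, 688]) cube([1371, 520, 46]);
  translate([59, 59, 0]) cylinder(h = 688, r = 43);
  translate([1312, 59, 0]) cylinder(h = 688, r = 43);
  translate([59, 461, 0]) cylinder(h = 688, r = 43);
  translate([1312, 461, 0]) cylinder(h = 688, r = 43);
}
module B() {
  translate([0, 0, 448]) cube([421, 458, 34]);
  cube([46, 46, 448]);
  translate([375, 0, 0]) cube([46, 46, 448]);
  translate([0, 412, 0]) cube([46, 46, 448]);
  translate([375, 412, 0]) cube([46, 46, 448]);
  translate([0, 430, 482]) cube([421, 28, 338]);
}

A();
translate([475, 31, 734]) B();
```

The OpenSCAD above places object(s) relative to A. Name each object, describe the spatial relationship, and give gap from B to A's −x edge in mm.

The chair's min-x is at 475; the table's min-x is 0; gap = 475 mm.

A is a table. B is a chair. The chair is on top of the table, centred. The gap from the chair to the table's −x edge is 475 mm.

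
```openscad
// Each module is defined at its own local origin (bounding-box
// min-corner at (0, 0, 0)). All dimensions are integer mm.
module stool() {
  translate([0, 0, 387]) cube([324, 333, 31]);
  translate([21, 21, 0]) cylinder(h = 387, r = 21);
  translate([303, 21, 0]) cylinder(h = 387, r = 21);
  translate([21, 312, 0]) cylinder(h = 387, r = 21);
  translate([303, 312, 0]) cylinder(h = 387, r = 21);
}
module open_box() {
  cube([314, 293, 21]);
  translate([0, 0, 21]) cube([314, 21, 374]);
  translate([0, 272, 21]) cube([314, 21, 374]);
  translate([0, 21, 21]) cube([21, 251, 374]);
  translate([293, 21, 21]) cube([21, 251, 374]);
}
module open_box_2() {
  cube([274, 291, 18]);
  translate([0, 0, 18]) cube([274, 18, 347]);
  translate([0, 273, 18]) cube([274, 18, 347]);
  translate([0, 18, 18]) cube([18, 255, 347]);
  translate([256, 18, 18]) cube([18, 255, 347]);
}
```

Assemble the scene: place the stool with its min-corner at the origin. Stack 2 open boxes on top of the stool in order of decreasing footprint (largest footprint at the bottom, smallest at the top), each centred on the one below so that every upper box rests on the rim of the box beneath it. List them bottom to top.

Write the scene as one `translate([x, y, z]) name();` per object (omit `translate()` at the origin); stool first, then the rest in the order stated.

stool();
translate([5, 20, 418]) open_box();
translate([25, 21, 813]) open_box_2();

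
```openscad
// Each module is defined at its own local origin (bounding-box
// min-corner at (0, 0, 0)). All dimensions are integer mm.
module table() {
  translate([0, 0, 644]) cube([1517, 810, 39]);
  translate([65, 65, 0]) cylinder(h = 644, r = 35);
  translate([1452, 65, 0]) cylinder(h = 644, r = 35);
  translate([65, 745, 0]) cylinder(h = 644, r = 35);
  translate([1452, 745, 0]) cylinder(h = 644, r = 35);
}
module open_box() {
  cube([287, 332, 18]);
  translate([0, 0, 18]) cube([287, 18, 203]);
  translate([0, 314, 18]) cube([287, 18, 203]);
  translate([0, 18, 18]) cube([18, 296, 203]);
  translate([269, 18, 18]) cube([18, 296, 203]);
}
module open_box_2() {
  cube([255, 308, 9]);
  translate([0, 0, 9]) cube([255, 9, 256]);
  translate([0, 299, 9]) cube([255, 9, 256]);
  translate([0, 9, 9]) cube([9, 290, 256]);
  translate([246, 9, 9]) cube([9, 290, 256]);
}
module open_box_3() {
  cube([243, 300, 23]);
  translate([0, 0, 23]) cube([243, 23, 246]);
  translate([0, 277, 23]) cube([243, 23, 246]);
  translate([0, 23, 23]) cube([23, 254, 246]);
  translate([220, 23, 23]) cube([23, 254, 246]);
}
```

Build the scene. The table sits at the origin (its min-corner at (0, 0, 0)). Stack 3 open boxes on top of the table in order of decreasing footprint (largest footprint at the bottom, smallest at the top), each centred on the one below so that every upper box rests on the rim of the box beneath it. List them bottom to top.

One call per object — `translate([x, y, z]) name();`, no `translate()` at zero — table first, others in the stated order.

table();
translate([615, 239, 683]) open_box();
translate([631, 251, 904]) open_box_2();
translate([637, 255, 1169]) open_box_3();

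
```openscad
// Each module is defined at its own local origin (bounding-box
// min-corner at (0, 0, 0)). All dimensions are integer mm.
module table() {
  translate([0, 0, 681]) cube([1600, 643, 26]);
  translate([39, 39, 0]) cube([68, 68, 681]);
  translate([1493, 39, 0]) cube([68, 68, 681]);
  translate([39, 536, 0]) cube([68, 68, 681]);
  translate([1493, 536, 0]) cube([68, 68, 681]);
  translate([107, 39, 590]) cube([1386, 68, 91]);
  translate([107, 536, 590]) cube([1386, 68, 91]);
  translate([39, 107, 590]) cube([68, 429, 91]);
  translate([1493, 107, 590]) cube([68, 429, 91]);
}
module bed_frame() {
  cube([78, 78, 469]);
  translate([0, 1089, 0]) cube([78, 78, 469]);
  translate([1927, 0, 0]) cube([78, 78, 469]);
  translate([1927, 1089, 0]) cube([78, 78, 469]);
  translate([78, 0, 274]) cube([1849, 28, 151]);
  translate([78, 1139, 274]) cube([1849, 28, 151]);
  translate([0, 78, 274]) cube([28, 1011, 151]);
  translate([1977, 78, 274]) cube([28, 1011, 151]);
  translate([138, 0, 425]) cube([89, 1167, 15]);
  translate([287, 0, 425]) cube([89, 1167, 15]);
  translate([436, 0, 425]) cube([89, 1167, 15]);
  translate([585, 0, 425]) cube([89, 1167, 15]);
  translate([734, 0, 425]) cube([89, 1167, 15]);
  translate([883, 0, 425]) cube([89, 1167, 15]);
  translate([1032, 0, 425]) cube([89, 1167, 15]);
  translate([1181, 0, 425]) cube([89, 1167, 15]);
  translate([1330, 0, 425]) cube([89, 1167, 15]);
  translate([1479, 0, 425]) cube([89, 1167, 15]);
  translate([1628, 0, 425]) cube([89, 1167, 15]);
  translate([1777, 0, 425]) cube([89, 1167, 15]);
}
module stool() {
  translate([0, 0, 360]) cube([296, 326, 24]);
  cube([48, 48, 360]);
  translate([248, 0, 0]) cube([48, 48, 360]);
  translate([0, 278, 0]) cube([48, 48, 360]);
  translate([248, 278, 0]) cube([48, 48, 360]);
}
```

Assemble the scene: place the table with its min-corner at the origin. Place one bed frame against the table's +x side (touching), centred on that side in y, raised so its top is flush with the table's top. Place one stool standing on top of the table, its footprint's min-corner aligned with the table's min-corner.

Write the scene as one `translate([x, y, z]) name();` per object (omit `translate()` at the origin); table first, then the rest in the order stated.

table();
translate([1600, -262, 238]) bed_frame();
translate([0, 0, 707]) stool();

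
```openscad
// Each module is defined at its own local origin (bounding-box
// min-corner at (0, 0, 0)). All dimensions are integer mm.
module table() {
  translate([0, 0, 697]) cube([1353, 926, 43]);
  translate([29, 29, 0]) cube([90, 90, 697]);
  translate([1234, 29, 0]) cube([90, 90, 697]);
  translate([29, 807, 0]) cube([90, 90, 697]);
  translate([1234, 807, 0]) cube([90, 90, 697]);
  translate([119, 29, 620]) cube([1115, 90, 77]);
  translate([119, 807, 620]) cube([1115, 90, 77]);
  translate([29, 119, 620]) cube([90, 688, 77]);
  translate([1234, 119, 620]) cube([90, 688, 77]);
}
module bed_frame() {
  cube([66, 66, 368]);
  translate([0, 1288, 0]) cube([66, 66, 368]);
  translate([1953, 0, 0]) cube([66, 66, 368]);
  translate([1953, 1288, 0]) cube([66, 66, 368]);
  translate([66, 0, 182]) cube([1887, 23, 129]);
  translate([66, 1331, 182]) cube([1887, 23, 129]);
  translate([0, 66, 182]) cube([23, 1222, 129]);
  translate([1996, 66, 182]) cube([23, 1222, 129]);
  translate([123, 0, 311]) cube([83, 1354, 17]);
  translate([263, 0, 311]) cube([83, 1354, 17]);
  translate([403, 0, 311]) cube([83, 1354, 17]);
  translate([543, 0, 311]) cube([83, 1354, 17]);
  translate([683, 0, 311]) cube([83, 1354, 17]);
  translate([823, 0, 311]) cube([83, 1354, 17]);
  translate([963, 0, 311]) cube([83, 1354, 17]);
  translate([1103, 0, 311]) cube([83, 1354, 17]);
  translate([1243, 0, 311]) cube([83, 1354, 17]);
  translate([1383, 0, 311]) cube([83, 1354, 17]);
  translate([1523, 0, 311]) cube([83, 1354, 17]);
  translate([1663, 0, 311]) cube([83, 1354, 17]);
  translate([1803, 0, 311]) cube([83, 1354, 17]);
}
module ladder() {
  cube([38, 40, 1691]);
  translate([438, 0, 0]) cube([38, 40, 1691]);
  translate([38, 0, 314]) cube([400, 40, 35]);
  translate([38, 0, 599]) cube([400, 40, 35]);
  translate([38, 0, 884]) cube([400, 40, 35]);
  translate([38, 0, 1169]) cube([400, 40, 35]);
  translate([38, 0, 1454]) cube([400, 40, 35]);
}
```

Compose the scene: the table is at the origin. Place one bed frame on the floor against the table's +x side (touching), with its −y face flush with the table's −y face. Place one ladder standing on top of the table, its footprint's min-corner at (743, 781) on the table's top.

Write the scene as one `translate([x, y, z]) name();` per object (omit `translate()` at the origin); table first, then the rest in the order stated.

table();
translate([1353, 0, 0]) bed_frame();
translate([743, 781, 740]) ladder();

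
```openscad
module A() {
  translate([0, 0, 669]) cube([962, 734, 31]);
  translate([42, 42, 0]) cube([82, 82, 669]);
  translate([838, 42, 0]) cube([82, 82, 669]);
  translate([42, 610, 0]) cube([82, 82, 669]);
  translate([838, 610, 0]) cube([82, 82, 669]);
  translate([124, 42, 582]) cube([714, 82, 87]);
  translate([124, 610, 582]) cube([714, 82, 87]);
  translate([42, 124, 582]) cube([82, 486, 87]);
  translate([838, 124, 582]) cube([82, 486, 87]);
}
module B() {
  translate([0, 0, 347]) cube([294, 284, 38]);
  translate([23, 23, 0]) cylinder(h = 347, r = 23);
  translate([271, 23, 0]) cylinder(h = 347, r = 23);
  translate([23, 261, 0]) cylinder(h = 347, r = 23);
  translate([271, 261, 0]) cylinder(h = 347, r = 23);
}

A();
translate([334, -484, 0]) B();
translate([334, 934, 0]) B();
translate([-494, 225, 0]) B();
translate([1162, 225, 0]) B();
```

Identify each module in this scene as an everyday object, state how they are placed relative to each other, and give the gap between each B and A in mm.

Each stool's nearest face is 200 mm from the table's bounding box.

A is a table. B is a stool. Four stools sit around the table at the −y, +y, −x, +x sides. The gap between each stool and the table is 200 mm.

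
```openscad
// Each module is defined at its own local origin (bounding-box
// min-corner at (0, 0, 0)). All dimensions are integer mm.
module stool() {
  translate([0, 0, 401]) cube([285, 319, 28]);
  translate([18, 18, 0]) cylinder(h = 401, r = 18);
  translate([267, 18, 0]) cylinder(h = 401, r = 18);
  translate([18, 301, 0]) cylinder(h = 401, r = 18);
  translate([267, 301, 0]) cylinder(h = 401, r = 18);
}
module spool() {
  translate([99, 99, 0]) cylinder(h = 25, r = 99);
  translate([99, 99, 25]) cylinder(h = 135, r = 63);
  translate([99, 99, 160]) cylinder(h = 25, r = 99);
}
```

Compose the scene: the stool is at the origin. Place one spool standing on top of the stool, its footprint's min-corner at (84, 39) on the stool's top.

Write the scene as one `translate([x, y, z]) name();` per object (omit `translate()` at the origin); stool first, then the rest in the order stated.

stool();
translate([84, 39, 429]) spool();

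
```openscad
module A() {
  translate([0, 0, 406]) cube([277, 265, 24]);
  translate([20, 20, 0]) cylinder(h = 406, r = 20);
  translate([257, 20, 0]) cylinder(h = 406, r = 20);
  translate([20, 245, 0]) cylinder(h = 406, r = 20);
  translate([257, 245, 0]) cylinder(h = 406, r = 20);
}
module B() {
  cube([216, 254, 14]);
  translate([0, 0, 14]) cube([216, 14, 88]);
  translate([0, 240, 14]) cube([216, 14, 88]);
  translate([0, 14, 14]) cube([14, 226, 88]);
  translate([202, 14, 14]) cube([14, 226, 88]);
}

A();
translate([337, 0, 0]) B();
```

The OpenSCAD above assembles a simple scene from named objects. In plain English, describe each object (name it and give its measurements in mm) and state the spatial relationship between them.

A is a four-legged stool. The seat is 277×265 mm, 24 mm thick, top at z = 430 mm. It stands on four round legs, each 40 mm in diameter, from z = 0 to the seat underside, each leg's axis is inset half a diameter from the nearest pair of seat edges (so the leg's bounding box is flush with the corner).

B is an open-topped rectangular box: outside dimensions 216×254×102 mm, with a uniform wall and base thickness of 14 mm. The base is a full 216×254 slab on the floor; four walls sit on top of the base. The front and back walls (the −y and +y sides) span the full width; the two side walls fit between them.

The open box is on the floor beside the stool on its +x side.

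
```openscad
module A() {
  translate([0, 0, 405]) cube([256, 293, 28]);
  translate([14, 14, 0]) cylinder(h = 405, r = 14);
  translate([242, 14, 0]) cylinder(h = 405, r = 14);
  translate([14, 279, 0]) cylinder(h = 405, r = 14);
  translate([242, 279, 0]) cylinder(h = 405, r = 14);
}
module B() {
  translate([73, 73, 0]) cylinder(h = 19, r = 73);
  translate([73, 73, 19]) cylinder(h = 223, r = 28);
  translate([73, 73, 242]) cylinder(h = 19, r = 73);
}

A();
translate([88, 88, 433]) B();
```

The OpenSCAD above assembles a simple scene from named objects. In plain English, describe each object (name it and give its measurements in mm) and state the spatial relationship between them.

A is a four-legged stool. The seat is a 256×293×28 mm slab whose top surface is at z = 433 mm; four round legs, each 28 mm in diameter, run from the floor (z = 0) to the underside of the seat, each leg's axis is inset half a diameter from the nearest pair of seat edges (so the leg's bounding box is flush with the corner).

B is a spool: two coaxial disc flanges of radius 73 mm and thickness 19 mm, joined by a core cylinder of radius 28 mm and height 223 mm. The lower flange rests on z = 0 and the three cylinders share a vertical axis.

The spool is on top of the stool.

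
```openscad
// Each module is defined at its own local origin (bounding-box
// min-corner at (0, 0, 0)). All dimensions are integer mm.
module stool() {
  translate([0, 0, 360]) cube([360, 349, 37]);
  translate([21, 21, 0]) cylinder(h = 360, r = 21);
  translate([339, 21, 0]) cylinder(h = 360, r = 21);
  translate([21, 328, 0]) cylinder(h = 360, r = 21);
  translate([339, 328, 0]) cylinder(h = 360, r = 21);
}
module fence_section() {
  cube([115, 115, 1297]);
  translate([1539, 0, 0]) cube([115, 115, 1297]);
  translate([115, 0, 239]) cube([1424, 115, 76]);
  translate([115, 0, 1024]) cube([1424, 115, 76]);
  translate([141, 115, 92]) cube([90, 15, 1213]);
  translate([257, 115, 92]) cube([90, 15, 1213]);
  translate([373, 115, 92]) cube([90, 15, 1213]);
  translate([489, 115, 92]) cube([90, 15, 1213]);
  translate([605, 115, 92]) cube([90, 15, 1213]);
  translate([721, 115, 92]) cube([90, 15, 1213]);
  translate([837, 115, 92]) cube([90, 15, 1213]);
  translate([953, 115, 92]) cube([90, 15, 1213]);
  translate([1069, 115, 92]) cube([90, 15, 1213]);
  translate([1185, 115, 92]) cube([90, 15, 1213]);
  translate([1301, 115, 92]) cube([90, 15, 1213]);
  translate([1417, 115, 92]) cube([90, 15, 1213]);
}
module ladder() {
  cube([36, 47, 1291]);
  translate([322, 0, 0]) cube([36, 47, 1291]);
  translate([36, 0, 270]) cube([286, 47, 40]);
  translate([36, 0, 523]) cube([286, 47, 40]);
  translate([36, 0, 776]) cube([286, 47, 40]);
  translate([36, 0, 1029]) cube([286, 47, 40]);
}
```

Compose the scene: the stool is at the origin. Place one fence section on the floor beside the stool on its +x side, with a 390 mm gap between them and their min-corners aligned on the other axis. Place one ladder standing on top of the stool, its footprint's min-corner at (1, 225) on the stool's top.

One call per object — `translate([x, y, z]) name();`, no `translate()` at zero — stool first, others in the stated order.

stool();
translate([750, 0, 0]) fence_section();
translate([1, 225, 397]) ladder();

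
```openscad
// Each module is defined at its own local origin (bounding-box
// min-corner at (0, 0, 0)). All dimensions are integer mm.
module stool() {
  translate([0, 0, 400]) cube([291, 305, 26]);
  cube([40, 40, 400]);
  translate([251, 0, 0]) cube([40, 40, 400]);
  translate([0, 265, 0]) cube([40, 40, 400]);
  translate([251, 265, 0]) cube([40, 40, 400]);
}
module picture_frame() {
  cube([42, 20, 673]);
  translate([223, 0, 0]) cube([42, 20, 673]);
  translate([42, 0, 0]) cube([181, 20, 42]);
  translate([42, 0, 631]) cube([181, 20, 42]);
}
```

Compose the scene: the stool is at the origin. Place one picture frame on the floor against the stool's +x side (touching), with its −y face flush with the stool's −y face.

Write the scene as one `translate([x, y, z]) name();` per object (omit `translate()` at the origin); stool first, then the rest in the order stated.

stool();
translate([291, 0, 0]) picture_frame();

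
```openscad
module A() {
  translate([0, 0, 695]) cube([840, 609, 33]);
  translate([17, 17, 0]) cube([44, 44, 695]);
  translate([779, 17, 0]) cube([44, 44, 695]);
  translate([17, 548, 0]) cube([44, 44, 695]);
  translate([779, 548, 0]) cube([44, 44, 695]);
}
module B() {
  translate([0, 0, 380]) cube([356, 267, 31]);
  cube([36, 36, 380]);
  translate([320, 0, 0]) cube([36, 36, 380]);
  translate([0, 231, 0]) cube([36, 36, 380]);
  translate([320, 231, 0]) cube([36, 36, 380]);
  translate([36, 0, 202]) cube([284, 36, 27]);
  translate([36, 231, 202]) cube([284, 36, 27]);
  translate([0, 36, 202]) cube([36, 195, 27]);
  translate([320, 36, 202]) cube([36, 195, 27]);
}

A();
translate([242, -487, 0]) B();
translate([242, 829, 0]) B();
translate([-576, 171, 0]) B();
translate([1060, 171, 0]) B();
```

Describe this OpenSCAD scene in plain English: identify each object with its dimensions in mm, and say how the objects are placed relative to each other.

A is a table with a 840×609 mm rectangular top, 33 mm thick, top surface at z = 728 mm, supported by four 44×44 mm square legs, each inset 17 mm from the nearest pair of top edges, running from the floor.

B is a four-legged stool. The seat is a 356×267×31 mm slab whose top surface is at z = 411 mm; four square legs, each 36×36 mm in cross-section, run from the floor (z = 0) to the underside of the seat, each flush with a corner of the seat. Four stretchers, 36 mm wide and 27 mm tall, connect adjacent legs with their undersides at z = 202 mm, each running between the inner faces of the legs it joins and aligned with the legs' outer faces on the other axis.

Four stools sit around the table at the −y, +y, −x, +x sides.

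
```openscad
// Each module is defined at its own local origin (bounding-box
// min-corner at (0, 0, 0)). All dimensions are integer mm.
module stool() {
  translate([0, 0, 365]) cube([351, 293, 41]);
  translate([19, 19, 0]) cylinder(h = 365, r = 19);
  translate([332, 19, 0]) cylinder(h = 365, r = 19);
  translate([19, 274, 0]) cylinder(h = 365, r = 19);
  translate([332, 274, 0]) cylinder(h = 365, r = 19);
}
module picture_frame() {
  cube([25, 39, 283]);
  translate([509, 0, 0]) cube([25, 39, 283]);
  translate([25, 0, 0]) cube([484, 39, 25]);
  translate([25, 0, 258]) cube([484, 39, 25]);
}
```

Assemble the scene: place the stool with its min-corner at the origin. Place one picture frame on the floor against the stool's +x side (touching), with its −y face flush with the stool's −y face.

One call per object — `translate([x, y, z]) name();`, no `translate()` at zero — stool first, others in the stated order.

stool();
translate([351, 0, 0]) picture_frame();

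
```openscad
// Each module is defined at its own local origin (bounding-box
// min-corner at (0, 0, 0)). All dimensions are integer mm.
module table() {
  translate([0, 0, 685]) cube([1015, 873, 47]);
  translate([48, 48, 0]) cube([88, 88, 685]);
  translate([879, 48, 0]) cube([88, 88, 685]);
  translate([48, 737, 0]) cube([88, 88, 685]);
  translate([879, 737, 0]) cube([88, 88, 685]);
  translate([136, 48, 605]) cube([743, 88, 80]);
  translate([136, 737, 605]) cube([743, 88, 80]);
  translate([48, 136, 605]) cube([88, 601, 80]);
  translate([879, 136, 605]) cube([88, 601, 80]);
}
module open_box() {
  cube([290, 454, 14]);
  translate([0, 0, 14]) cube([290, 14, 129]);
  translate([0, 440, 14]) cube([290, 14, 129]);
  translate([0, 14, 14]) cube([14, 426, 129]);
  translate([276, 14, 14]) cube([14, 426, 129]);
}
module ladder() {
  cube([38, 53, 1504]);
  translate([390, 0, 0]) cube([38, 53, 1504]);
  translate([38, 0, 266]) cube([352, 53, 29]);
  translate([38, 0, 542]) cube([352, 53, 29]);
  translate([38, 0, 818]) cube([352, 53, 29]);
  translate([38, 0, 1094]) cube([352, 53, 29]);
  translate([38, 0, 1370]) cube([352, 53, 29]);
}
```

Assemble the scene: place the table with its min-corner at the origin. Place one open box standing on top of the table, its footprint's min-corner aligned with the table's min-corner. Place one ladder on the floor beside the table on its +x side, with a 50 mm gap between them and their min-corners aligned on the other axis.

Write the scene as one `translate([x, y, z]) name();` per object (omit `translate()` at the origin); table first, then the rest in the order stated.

table();
translate([0, 0, 732]) open_box();
translate([1065, 0, 0]) ladder();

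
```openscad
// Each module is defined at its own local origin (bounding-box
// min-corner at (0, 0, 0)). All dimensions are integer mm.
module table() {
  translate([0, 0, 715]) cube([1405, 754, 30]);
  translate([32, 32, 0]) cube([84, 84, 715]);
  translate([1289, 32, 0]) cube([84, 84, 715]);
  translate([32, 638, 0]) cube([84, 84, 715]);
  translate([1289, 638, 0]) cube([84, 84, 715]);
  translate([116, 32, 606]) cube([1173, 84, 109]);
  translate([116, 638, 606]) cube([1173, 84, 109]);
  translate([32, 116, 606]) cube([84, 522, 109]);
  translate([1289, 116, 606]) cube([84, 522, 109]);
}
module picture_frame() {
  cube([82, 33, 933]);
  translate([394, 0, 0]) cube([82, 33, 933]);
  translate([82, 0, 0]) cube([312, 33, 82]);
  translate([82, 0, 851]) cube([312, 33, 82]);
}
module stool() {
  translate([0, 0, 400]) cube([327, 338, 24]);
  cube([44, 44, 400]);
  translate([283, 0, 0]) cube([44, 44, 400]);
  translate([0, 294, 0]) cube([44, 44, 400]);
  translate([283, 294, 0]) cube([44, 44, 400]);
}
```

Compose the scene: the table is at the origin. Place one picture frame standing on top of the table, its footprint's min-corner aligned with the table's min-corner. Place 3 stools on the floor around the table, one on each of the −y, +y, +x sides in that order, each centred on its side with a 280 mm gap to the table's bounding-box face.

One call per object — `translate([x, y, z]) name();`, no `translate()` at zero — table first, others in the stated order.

table();
translate([0, 0, 745]) picture_frame();
translate([539, -618, 0]) stool();
translate([539, 1034, 0]) stool();
translate([1685, 208, 0]) stool();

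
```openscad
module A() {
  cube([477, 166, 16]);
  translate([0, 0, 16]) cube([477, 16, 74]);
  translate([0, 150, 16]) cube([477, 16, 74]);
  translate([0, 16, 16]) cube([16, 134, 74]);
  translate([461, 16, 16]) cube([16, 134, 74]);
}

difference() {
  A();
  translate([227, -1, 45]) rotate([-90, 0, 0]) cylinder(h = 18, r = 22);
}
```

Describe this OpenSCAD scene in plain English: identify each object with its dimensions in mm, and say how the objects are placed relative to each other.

A is an open storage box with external size 477×166×90 mm and wall thickness 16 mm (the base is also 16 mm thick). The base covers the whole footprint; the four walls stand on the base, with the y-facing walls full-width and the x-facing walls fitting between their inner faces.

The open box has a circular hole of radius 22 mm through its front wall, centred at (x = 227, z = 45).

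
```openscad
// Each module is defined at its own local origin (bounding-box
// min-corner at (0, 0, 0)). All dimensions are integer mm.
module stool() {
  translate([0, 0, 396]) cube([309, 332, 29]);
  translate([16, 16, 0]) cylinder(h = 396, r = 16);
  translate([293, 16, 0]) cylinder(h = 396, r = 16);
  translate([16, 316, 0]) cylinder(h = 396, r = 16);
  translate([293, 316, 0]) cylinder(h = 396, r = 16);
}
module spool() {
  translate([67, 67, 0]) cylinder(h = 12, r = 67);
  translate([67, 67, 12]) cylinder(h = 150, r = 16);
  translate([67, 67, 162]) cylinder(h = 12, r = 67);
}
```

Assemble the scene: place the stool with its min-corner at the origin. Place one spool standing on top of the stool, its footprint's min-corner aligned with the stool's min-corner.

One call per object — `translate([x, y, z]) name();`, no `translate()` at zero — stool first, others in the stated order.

stool();
translate([0, 0, 425]) spool();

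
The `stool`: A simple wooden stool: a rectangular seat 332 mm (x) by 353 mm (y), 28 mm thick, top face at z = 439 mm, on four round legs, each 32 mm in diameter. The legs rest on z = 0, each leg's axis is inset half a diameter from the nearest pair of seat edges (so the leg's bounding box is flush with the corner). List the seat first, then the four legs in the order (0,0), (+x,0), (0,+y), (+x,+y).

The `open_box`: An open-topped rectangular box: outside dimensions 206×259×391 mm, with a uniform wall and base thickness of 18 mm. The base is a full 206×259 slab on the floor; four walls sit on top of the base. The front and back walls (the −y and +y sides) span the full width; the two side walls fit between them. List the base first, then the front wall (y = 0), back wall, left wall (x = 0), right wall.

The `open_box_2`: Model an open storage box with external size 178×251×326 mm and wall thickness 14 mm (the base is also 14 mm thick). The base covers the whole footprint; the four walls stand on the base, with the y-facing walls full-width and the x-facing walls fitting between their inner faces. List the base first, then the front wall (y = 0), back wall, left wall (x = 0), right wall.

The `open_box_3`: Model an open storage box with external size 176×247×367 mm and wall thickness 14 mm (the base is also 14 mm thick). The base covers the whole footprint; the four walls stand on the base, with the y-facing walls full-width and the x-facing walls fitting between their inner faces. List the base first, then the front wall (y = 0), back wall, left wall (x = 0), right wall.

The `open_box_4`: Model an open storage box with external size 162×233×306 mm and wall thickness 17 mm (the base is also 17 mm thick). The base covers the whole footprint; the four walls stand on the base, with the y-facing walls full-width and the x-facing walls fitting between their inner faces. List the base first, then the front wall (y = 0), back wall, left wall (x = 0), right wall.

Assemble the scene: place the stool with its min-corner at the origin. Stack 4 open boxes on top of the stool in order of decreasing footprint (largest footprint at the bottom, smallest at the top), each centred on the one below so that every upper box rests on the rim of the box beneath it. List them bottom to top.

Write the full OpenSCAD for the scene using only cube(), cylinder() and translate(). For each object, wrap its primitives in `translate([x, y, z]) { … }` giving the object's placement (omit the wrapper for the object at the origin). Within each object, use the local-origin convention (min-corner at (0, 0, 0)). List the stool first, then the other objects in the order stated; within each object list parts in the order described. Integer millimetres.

translate([0, 0, 411]) cube([332, 353, 28]);
translate([16, 16, 0]) cylinder(h = 411, r = 16);
translate([316, 16, 0]) cylinder(h = 411, r = 16);
translate([16, 337, 0]) cylinder(h = 411, r = 16);
translate([316, 337, 0]) cylinder(h = 411, r = 16);
translate([63, 47, 439]) {
  cube([206, 259, 18]);
  translate([0, 0, 18]) cube([206, 18, 373]);
  translate([0, 241, 18]) cube([206, 18, 373]);
  translate([0, 18, 18]) cube([18, 223, 373]);
  translate([188, 18, 18]) cube([18, 223, 373]);
}
translate([77, 51, 830]) {
  cube([178, 251, 14]);
  translate([0, 0, 14]) cube([178, 14, 312]);
  translate([0, 237, 14]) cube([178, 14, 312]);
  translate([0, 14, 14]) cube([14, 223, 312]);
  translate([164, 14, 14]) cube([14, 223, 312]);
}
translate([78, 53, 1156]) {
  cube([176, 247, 14]);
  translate([0, 0, 14]) cube([176, 14, 353]);
  translate([0, 233, 14]) cube([176, 14, 353]);
  translate([0, 14, 14]) cube([14, 219, 353]);
  translate([162, 14, 14]) cube([14, 219, 353]);
}
translate([85, 60, 1523]) {
  cube([162, 233, 17]);
  translate([0, 0, 17]) cube([162, 17, 289]);
  translate([0, 216, 17]) cube([162, 17, 289]);
  translate([0, 17, 17]) cube([17, 199, 289]);
  translate([145, 17, 17]) cube([17, 199, 289]);
}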